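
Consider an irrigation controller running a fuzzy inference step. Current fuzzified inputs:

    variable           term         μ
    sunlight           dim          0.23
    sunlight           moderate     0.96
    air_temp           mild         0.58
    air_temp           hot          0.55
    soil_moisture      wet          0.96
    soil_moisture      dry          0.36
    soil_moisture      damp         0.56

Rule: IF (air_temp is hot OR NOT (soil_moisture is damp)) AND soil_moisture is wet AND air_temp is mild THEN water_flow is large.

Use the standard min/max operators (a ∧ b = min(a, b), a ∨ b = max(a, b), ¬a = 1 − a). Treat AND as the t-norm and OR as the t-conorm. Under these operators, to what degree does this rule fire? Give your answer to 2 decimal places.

0.55

firing strength: (hot=0.55 OR ¬damp=1−0.56=0.44) = 0.55; AND[min(a, b)] with wet=0.96, mild=0.58 → w = 0.55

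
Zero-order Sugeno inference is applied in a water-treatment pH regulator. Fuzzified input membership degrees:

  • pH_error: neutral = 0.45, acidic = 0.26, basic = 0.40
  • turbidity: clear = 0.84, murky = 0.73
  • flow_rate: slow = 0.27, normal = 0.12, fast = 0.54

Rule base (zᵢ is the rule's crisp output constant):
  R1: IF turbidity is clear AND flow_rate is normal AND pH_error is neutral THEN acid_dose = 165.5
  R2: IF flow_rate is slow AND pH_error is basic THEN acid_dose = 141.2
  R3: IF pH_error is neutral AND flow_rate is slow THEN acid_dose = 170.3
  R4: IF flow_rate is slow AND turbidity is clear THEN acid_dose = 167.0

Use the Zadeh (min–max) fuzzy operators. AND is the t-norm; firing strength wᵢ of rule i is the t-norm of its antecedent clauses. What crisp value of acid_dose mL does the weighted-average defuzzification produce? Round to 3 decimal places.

160.274

R1 (z=165.5): clear=0.84, normal=0.12, neutral=0.45; AND[min(a, b)] → w = 0.12
R2 (z=141.2): slow=0.27, basic=0.40; AND[min(a, b)] → w = 0.27
R3 (z=170.3): neutral=0.45, slow=0.27; AND[min(a, b)] → w = 0.27
R4 (z=167.0): slow=0.27, clear=0.84; AND[min(a, b)] → w = 0.27
Weighted average = (0.12·165.5 + 0.27·141.2 + 0.27·170.3 + 0.27·167.0) / (0.12 + 0.27 + 0.27 + 0.27)
  = 149.0550 / 0.9300 = 160.274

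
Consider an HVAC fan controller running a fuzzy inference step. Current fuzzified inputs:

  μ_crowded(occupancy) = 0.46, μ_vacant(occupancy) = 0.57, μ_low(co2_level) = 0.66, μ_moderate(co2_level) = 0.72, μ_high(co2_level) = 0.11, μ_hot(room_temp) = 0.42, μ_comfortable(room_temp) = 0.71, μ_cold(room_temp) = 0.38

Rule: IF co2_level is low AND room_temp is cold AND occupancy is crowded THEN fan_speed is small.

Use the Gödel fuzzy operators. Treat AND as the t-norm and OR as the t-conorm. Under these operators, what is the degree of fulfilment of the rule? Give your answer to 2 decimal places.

0.38

firing strength: low=0.66, cold=0.38, crowded=0.46; AND[min(a, b)] → w = 0.38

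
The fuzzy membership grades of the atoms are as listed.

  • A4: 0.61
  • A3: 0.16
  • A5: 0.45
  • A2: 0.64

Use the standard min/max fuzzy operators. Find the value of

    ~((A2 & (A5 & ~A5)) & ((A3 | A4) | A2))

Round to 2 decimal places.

~A5 = 1 − 0.45 = 0.55
A5 & ~A5 = min(a, b) on (0.45, 0.55) = 0.45
A2 & (A5 & ~A5) = min(a, b) on (0.64, 0.45) = 0.45
A3 | A4 = max(a, b) on (0.16, 0.61) = 0.61
(A3 | A4) | A2 = max(a, b) on (0.61, 0.64) = 0.64
(A2 & (A5 & ~A5)) & ((A3 | A4) | A2) = min(a, b) on (0.45, 0.64) = 0.45
~((A2 & (A5 & ~A5)) & ((A3 | A4) | A2)) = 1 − 0.45 = 0.55

0.55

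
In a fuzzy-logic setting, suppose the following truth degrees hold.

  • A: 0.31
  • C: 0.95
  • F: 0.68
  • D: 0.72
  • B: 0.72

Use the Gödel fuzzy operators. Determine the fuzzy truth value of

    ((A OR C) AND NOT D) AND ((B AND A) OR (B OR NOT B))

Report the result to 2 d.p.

A OR C = max(a, b) on (0.31, 0.95) = 0.95
NOT D = 1 − 0.72 = 0.28
(A OR C) AND NOT D = min(a, b) on (0.95, 0.28) = 0.28
B AND A = min(a, b) on (0.72, 0.31) = 0.31
NOT B = 1 − 0.72 = 0.28
B OR NOT B = max(a, b) on (0.72, 0.28) = 0.72
(B AND A) OR (B OR NOT B) = max(a, b) on (0.31, 0.72) = 0.72
((A OR C) AND NOT D) AND ((B AND A) OR (B OR NOT B)) = min(a, b) on (0.28, 0.72) = 0.28

0.28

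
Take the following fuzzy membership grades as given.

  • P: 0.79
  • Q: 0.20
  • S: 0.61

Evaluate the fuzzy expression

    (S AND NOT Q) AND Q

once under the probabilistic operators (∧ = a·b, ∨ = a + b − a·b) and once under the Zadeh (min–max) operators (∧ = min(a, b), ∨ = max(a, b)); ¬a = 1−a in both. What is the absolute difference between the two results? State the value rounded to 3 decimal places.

Under probabilistic:
  NOT Q = 1 − 0.2000 = 0.8000
  S AND NOT Q = a·b on (0.6100, 0.8000) = 0.4880
  (S AND NOT Q) AND Q = a·b on (0.4880, 0.2000) = 0.0976
  → value = 0.0976
Under Zadeh (min–max):
  NOT Q = 1 − 0.20 = 0.80
  S AND NOT Q = min(a, b) on (0.61, 0.80) = 0.61
  (S AND NOT Q) AND Q = min(a, b) on (0.61, 0.20) = 0.20
  → value = 0.2000
|0.0976 − 0.2000| = 0.102

0.102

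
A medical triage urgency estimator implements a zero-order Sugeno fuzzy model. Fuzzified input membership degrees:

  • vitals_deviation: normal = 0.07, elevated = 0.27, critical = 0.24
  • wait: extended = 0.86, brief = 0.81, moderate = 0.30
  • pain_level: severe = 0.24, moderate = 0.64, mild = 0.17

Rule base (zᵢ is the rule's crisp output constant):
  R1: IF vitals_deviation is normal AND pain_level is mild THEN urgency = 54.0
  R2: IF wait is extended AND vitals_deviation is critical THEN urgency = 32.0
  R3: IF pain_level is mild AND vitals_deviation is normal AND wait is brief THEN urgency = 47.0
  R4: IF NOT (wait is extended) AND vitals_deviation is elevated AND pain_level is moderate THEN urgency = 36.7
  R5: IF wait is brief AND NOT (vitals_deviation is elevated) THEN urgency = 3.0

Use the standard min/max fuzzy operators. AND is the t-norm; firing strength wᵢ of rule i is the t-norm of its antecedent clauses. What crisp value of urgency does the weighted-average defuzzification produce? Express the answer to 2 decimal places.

R1 (z=54.0): normal=0.07, mild=0.17; AND[min(a, b)] → w = 0.07
R2 (z=32.0): extended=0.86, critical=0.24; AND[min(a, b)] → w = 0.24
R3 (z=47.0): mild=0.17, normal=0.07, brief=0.81; AND[min(a, b)] → w = 0.07
R4 (z=36.7): ¬extended=1−0.86=0.14, elevated=0.27, moderate=0.64; AND[min(a, b)] → w = 0.14
R5 (z=3.0): brief=0.81, ¬elevated=1−0.27=0.73; AND[min(a, b)] → w = 0.73
Weighted average = (0.07·54.0 + 0.24·32.0 + 0.07·47.0 + 0.14·36.7 + 0.73·3.0) / (0.07 + 0.24 + 0.07 + 0.14 + 0.73)
  = 22.0780 / 1.2500 = 17.66

17.66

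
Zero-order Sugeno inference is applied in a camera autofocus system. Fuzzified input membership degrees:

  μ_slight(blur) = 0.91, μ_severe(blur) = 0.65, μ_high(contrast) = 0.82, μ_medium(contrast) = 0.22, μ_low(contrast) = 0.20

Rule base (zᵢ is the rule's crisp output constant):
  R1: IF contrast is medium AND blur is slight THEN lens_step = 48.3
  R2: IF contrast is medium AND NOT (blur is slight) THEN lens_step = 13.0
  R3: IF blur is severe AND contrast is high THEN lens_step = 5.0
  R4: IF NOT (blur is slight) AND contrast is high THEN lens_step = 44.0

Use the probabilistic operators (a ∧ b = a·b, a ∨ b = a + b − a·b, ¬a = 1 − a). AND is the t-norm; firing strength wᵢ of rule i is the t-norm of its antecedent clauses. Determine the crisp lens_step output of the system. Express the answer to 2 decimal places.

R1 (z=48.3): medium=0.22, slight=0.91; AND[a·b] → w = 0.2002
R2 (z=13.0): medium=0.22, ¬slight=1−0.91=0.09; AND[a·b] → w = 0.0198
R3 (z=5.0): severe=0.65, high=0.82; AND[a·b] → w = 0.5330
R4 (z=44.0): ¬slight=1−0.91=0.09, high=0.82; AND[a·b] → w = 0.0738
Weighted average = (0.2002·48.3 + 0.0198·13.0 + 0.5330·5.0 + 0.0738·44.0) / (0.2002 + 0.0198 + 0.5330 + 0.0738)
  = 15.8393 / 0.8268 = 19.16

19.16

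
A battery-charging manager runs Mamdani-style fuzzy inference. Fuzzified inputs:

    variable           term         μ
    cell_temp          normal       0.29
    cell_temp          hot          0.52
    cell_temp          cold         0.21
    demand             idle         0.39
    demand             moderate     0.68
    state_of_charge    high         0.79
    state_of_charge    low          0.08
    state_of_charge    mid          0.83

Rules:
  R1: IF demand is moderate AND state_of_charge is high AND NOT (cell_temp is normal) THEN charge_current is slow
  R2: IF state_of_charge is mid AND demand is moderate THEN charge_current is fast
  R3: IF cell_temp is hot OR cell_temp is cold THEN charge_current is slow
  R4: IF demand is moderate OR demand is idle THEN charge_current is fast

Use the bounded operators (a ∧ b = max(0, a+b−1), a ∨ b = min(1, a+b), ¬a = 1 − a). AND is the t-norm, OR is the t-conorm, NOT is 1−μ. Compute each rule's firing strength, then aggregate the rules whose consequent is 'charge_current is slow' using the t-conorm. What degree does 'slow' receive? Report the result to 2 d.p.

0.91

R1: moderate=0.68, high=0.79, ¬normal=1−0.29=0.71; AND[max(0, a+b−1)] → w = 0.18
R2: mid=0.83, moderate=0.68; AND[max(0, a+b−1)] → w = 0.51
R3: hot=0.52, cold=0.21; OR[min(1, a+b)] → w = 0.73
R4: moderate=0.68, idle=0.39; OR[min(1, a+b)] → w = 1.00
Rules with consequent 'slow': {R1, R3} → strengths 0.18, 0.73
Aggregate via t-conorm [min(1, a+b)]: 0.91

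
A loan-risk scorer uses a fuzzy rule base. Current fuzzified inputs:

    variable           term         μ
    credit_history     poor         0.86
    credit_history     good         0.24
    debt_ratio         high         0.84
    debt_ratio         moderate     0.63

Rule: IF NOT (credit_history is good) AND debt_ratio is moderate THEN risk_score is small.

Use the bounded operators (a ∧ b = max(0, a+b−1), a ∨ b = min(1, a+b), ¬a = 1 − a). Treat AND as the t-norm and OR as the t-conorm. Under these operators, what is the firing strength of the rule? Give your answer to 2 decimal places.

0.39

firing strength: ¬good=1−0.24=0.76, moderate=0.63; AND[max(0, a+b−1)] → w = 0.39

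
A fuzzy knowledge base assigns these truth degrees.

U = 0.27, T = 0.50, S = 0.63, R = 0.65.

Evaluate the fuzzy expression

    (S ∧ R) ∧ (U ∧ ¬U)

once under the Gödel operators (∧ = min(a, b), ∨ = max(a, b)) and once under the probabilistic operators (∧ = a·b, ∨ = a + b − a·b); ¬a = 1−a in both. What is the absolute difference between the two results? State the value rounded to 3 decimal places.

0.189

Under Gödel:
  S ∧ R = min(a, b) on (0.63, 0.65) = 0.63
  ¬U = 1 − 0.27 = 0.73
  U ∧ ¬U = min(a, b) on (0.27, 0.73) = 0.27
  (S ∧ R) ∧ (U ∧ ¬U) = min(a, b) on (0.63, 0.27) = 0.27
  → value = 0.2700
Under probabilistic:
  S ∧ R = a·b on (0.6300, 0.6500) = 0.4095
  ¬U = 1 − 0.2700 = 0.7300
  U ∧ ¬U = a·b on (0.2700, 0.7300) = 0.1971
  (S ∧ R) ∧ (U ∧ ¬U) = a·b on (0.4095, 0.1971) = 0.0807
  → value = 0.0807
|0.2700 − 0.0807| = 0.189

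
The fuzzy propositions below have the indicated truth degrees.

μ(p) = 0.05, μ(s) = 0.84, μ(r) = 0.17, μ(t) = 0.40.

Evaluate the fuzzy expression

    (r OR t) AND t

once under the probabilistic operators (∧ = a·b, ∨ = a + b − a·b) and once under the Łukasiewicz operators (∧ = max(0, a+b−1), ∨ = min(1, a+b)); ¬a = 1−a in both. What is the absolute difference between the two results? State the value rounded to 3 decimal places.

Under probabilistic:
  r OR t = a + b − a·b on (0.1700, 0.4000) = 0.5020
  (r OR t) AND t = a·b on (0.5020, 0.4000) = 0.2008
  → value = 0.2008
Under Łukasiewicz:
  r OR t = min(1, a+b) on (0.17, 0.40) = 0.57
  (r OR t) AND t = max(0, a+b−1) on (0.57, 0.40) = 0.00
  → value = 0.0000
|0.2008 − 0.0000| = 0.201

0.201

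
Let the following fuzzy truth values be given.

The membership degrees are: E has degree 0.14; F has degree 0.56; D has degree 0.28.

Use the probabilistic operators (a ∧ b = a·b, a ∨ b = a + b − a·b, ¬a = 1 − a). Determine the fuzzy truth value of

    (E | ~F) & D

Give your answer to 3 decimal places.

~F = 1 − 0.5600 = 0.4400
E | ~F = a + b − a·b on (0.1400, 0.4400) = 0.5184
(E | ~F) & D = a·b on (0.5184, 0.2800) = 0.1452

0.145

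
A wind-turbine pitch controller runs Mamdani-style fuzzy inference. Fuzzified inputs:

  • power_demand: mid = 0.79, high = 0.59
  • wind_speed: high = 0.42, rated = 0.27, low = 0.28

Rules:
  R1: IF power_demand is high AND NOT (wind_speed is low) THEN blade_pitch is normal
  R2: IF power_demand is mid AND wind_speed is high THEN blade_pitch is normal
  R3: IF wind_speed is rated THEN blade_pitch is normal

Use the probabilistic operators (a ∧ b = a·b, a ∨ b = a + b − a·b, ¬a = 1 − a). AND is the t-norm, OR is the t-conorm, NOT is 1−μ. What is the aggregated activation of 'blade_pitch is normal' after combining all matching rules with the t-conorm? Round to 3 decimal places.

R1: high=0.59, ¬low=1−0.28=0.72; AND[a·b] → w = 0.4248
R2: mid=0.79, high=0.42; AND[a·b] → w = 0.3318
R3: rated=0.27 → w = 0.2700
Rules with consequent 'normal': {R1, R2, R3} → strengths 0.4248, 0.3318, 0.2700
Aggregate via t-conorm [a + b − a·b]: 0.7194

0.719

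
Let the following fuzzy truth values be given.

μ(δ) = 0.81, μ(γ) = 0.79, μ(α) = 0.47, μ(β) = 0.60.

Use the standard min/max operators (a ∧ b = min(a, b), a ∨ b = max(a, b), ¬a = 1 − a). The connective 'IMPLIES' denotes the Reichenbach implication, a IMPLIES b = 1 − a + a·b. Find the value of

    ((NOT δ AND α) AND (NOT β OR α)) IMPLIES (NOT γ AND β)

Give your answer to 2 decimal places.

NOT δ = 1 − 0.81 = 0.19
NOT δ AND α = min(a, b) on (0.19, 0.47) = 0.19
NOT β = 1 − 0.60 = 0.40
NOT β OR α = max(a, b) on (0.40, 0.47) = 0.47
(NOT δ AND α) AND (NOT β OR α) = min(a, b) on (0.19, 0.47) = 0.19
NOT γ = 1 − 0.79 = 0.21
NOT γ AND β = min(a, b) on (0.21, 0.60) = 0.21
((NOT δ AND α) AND (NOT β OR α)) IMPLIES (NOT γ AND β)  [Reichenbach: 1 − a + a·b] with a=0.19, b=0.21 → 0.85

0.85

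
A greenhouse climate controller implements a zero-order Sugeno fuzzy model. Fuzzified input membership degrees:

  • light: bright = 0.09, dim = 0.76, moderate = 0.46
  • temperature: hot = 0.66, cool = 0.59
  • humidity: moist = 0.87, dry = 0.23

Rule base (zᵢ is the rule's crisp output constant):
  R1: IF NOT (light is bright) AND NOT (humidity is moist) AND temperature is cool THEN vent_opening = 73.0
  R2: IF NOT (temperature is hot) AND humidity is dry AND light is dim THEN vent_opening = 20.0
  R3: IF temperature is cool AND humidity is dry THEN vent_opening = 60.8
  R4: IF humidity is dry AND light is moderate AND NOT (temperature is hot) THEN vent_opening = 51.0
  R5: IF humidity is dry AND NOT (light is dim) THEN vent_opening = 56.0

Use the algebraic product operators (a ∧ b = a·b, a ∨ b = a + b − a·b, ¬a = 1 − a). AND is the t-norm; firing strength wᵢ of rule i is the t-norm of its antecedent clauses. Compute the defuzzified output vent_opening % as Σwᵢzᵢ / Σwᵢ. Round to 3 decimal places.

R1 (z=73.0): ¬bright=1−0.09=0.91, ¬moist=1−0.87=0.13, cool=0.59; AND[a·b] → w = 0.0698
R2 (z=20.0): ¬hot=1−0.66=0.34, dry=0.23, dim=0.76; AND[a·b] → w = 0.0594
R3 (z=60.8): cool=0.59, dry=0.23; AND[a·b] → w = 0.1357
R4 (z=51.0): dry=0.23, moderate=0.46, ¬hot=1−0.66=0.34; AND[a·b] → w = 0.0360
R5 (z=56.0): dry=0.23, ¬dim=1−0.76=0.24; AND[a·b] → w = 0.0552
Weighted average = (0.0698·73.0 + 0.0594·20.0 + 0.1357·60.8 + 0.0360·51.0 + 0.0552·56.0) / (0.0698 + 0.0594 + 0.1357 + 0.0360 + 0.0552)
  = 19.4602 / 0.3561 = 54.648

54.648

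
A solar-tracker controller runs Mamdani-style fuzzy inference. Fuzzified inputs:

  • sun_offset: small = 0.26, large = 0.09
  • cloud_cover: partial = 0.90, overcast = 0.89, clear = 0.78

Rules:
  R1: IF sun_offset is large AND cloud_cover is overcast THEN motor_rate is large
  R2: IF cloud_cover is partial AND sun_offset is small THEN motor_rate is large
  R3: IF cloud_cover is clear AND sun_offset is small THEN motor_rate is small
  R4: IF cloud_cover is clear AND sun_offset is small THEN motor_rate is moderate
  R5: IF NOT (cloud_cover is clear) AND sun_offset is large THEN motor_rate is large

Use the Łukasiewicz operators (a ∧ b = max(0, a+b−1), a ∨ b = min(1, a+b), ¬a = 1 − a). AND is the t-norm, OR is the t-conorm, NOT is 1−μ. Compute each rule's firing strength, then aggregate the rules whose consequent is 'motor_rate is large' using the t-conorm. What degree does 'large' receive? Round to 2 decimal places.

0.16

R1: large=0.09, overcast=0.89; AND[max(0, a+b−1)] → w = 0.00
R2: partial=0.90, small=0.26; AND[max(0, a+b−1)] → w = 0.16
R3: clear=0.78, small=0.26; AND[max(0, a+b−1)] → w = 0.04
R4: clear=0.78, small=0.26; AND[max(0, a+b−1)] → w = 0.04
R5: ¬clear=1−0.78=0.22, large=0.09; AND[max(0, a+b−1)] → w = 0.00
Rules with consequent 'large': {R1, R2, R5} → strengths 0.00, 0.16, 0.00
Aggregate via t-conorm [min(1, a+b)]: 0.16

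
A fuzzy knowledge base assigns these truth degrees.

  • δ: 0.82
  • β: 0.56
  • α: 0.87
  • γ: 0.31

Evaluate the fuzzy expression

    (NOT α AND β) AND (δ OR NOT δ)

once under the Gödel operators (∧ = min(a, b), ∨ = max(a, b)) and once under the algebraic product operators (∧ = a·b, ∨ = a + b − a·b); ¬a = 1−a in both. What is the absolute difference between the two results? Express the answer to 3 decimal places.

0.068

Under Gödel:
  NOT α = 1 − 0.87 = 0.13
  NOT α AND β = min(a, b) on (0.13, 0.56) = 0.13
  NOT δ = 1 − 0.82 = 0.18
  δ OR NOT δ = max(a, b) on (0.82, 0.18) = 0.82
  (NOT α AND β) AND (δ OR NOT δ) = min(a, b) on (0.13, 0.82) = 0.13
  → value = 0.1300
Under algebraic product:
  NOT α = 1 − 0.8700 = 0.1300
  NOT α AND β = a·b on (0.1300, 0.5600) = 0.0728
  NOT δ = 1 − 0.8200 = 0.1800
  δ OR NOT δ = a + b − a·b on (0.8200, 0.1800) = 0.8524
  (NOT α AND β) AND (δ OR NOT δ) = a·b on (0.0728, 0.8524) = 0.0621
  → value = 0.0621
|0.1300 − 0.0621| = 0.068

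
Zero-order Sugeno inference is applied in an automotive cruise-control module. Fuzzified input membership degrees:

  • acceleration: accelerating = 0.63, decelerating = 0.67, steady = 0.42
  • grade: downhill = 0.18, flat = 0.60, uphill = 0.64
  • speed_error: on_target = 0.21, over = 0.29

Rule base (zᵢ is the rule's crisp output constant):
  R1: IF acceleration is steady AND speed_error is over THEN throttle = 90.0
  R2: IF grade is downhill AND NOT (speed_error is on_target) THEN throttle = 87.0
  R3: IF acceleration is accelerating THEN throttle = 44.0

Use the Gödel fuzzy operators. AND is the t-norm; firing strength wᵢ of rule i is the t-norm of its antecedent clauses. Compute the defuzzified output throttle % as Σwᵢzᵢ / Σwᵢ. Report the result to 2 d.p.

R1 (z=90.0): steady=0.42, over=0.29; AND[min(a, b)] → w = 0.29
R2 (z=87.0): downhill=0.18, ¬on_target=1−0.21=0.79; AND[min(a, b)] → w = 0.18
R3 (z=44.0): accelerating=0.63 → w = 0.63
Weighted average = (0.29·90.0 + 0.18·87.0 + 0.63·44.0) / (0.29 + 0.18 + 0.63)
  = 69.4800 / 1.1000 = 63.16

63.16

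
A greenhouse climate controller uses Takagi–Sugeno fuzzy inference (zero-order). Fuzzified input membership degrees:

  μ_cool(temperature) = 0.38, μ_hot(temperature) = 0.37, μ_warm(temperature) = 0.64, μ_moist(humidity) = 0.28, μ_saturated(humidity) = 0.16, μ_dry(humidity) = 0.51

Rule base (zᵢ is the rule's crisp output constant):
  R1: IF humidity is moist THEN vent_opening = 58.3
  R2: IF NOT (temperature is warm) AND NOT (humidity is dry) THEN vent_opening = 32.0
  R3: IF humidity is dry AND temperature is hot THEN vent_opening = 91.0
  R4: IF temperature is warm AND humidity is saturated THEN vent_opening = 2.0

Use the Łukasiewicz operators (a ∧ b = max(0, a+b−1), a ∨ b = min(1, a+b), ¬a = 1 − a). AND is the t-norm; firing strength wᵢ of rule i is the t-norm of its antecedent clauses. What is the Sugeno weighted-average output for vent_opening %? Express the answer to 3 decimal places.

58.300

R1 (z=58.3): moist=0.28 → w = 0.28
R2 (z=32.0): ¬warm=1−0.64=0.36, ¬dry=1−0.51=0.49; AND[max(0, a+b−1)] → w = 0.00
R3 (z=91.0): dry=0.51, hot=0.37; AND[max(0, a+b−1)] → w = 0.00
R4 (z=2.0): warm=0.64, saturated=0.16; AND[max(0, a+b−1)] → w = 0.00
Weighted average = (0.28·58.3 + 0.00·32.0 + 0.00·91.0 + 0.00·2.0) / (0.28 + 0.00 + 0.00 + 0.00)
  = 16.3240 / 0.2800 = 58.300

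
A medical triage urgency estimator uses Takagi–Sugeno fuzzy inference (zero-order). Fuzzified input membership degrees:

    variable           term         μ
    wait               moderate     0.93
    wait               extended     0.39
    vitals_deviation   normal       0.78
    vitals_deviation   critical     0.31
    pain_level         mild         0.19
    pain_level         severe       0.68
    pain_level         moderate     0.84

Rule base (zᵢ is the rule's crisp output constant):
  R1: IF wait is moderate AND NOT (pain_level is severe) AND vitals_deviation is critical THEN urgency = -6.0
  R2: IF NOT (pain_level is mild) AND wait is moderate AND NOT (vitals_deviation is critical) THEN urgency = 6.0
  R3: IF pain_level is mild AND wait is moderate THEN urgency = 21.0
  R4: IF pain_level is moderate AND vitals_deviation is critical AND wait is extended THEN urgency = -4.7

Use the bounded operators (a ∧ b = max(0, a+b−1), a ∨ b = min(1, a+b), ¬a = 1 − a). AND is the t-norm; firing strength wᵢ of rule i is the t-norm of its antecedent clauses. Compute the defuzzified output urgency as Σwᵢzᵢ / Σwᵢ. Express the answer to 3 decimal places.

R1 (z=-6.0): moderate=0.93, ¬severe=1−0.68=0.32, critical=0.31; AND[max(0, a+b−1)] → w = 0.00
R2 (z=6.0): ¬mild=1−0.19=0.81, moderate=0.93, ¬critical=1−0.31=0.69; AND[max(0, a+b−1)] → w = 0.43
R3 (z=21.0): mild=0.19, moderate=0.93; AND[max(0, a+b−1)] → w = 0.12
R4 (z=-4.7): moderate=0.84, critical=0.31, extended=0.39; AND[max(0, a+b−1)] → w = 0.00
Weighted average = (0.00·-6.0 + 0.43·6.0 + 0.12·21.0 + 0.00·-4.7) / (0.00 + 0.43 + 0.12 + 0.00)
  = 5.1000 / 0.5500 = 9.273

9.273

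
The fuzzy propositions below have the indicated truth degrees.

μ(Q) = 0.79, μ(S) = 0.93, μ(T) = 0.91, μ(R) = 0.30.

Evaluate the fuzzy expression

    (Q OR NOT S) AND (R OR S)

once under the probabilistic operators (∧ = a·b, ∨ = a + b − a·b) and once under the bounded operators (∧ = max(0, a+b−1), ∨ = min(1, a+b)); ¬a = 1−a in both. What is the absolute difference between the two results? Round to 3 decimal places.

0.095

Under probabilistic:
  NOT S = 1 − 0.9300 = 0.0700
  Q OR NOT S = a + b − a·b on (0.7900, 0.0700) = 0.8047
  R OR S = a + b − a·b on (0.3000, 0.9300) = 0.9510
  (Q OR NOT S) AND (R OR S) = a·b on (0.8047, 0.9510) = 0.7653
  → value = 0.7653
Under bounded:
  NOT S = 1 − 0.93 = 0.07
  Q OR NOT S = min(1, a+b) on (0.79, 0.07) = 0.86
  R OR S = min(1, a+b) on (0.30, 0.93) = 1.00
  (Q OR NOT S) AND (R OR S) = max(0, a+b−1) on (0.86, 1.00) = 0.86
  → value = 0.8600
|0.7653 − 0.8600| = 0.095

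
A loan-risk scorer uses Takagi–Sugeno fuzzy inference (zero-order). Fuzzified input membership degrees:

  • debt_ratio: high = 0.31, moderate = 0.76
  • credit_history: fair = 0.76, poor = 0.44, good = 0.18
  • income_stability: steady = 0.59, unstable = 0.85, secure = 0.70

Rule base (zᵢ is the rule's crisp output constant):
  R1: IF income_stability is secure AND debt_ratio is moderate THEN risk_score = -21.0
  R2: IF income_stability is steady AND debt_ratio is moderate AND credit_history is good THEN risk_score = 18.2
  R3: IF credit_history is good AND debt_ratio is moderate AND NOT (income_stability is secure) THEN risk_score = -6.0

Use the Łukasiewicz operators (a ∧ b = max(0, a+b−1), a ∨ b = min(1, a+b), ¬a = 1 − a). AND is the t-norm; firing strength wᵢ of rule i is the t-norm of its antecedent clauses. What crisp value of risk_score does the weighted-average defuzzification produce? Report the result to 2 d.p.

-21.00

R1 (z=-21.0): secure=0.70, moderate=0.76; AND[max(0, a+b−1)] → w = 0.46
R2 (z=18.2): steady=0.59, moderate=0.76, good=0.18; AND[max(0, a+b−1)] → w = 0.00
R3 (z=-6.0): good=0.18, moderate=0.76, ¬secure=1−0.70=0.30; AND[max(0, a+b−1)] → w = 0.00
Weighted average = (0.46·-21.0 + 0.00·18.2 + 0.00·-6.0) / (0.46 + 0.00 + 0.00)
  = -9.6600 / 0.4600 = -21.00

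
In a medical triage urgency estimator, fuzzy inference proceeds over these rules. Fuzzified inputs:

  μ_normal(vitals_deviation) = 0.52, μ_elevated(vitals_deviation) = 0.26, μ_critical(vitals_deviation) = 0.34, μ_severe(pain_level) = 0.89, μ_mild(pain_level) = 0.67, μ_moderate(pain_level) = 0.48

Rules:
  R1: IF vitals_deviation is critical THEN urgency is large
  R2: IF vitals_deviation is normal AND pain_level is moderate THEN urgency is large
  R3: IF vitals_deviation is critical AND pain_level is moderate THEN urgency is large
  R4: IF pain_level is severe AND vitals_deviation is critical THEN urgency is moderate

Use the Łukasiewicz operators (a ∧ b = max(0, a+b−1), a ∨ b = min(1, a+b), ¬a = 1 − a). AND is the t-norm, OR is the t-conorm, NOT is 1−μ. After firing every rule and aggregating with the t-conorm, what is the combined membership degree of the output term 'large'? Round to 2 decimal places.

0.34

R1: critical=0.34 → w = 0.34
R2: normal=0.52, moderate=0.48; AND[max(0, a+b−1)] → w = 0.00
R3: critical=0.34, moderate=0.48; AND[max(0, a+b−1)] → w = 0.00
R4: severe=0.89, critical=0.34; AND[max(0, a+b−1)] → w = 0.23
Rules with consequent 'large': {R1, R2, R3} → strengths 0.34, 0.00, 0.00
Aggregate via t-conorm [min(1, a+b)]: 0.34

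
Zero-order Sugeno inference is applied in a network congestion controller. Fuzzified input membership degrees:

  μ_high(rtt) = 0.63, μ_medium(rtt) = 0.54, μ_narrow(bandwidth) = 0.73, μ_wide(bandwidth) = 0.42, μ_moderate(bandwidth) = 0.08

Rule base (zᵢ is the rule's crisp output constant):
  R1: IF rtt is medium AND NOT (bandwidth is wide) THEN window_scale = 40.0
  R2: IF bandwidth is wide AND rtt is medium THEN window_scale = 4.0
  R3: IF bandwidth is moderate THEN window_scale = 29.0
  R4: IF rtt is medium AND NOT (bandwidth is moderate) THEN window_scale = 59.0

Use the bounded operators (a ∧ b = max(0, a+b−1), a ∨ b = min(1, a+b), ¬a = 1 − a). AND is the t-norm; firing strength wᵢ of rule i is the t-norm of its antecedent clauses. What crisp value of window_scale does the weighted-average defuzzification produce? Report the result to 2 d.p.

51.91

R1 (z=40.0): medium=0.54, ¬wide=1−0.42=0.58; AND[max(0, a+b−1)] → w = 0.12
R2 (z=4.0): wide=0.42, medium=0.54; AND[max(0, a+b−1)] → w = 0.00
R3 (z=29.0): moderate=0.08 → w = 0.08
R4 (z=59.0): medium=0.54, ¬moderate=1−0.08=0.92; AND[max(0, a+b−1)] → w = 0.46
Weighted average = (0.12·40.0 + 0.00·4.0 + 0.08·29.0 + 0.46·59.0) / (0.12 + 0.00 + 0.08 + 0.46)
  = 34.2600 / 0.6600 = 51.91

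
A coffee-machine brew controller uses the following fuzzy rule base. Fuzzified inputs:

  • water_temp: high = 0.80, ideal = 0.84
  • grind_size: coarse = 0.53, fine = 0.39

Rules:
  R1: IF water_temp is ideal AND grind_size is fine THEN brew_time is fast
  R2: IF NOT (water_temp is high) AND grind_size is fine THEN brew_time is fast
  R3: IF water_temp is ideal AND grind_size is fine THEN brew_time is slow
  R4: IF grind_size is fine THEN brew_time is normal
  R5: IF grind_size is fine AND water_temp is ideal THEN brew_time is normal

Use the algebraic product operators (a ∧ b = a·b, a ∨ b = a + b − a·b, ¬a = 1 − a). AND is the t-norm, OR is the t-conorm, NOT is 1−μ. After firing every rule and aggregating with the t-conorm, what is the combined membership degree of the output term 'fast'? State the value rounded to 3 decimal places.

0.380

R1: ideal=0.84, fine=0.39; AND[a·b] → w = 0.3276
R2: ¬high=1−0.80=0.20, fine=0.39; AND[a·b] → w = 0.0780
R3: ideal=0.84, fine=0.39; AND[a·b] → w = 0.3276
R4: fine=0.39 → w = 0.3900
R5: fine=0.39, ideal=0.84; AND[a·b] → w = 0.3276
Rules with consequent 'fast': {R1, R2} → strengths 0.3276, 0.0780
Aggregate via t-conorm [a + b − a·b]: 0.3800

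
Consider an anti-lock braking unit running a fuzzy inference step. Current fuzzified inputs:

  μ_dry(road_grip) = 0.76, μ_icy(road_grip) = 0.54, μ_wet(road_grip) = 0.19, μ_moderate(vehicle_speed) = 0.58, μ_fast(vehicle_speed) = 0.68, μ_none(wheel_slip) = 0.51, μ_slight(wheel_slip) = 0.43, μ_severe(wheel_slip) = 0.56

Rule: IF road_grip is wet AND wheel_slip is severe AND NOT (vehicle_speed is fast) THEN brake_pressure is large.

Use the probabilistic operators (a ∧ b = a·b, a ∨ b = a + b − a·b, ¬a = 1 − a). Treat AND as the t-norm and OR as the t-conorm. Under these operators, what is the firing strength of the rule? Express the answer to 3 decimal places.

0.034

firing strength: wet=0.19, severe=0.56, ¬fast=1−0.68=0.32; AND[a·b] → w = 0.0340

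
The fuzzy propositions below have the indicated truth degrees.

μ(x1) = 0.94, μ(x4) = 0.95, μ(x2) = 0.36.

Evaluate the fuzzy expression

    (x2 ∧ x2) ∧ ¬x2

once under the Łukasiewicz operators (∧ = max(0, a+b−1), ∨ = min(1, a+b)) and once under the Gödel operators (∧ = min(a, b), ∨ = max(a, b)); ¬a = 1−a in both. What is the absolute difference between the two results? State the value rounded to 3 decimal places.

Under Łukasiewicz:
  x2 ∧ x2 = max(0, a+b−1) on (0.36, 0.36) = 0.00
  ¬x2 = 1 − 0.36 = 0.64
  (x2 ∧ x2) ∧ ¬x2 = max(0, a+b−1) on (0.00, 0.64) = 0.00
  → value = 0.0000
Under Gödel:
  x2 ∧ x2 = min(a, b) on (0.36, 0.36) = 0.36
  ¬x2 = 1 − 0.36 = 0.64
  (x2 ∧ x2) ∧ ¬x2 = min(a, b) on (0.36, 0.64) = 0.36
  → value = 0.3600
|0.0000 − 0.3600| = 0.360

0.360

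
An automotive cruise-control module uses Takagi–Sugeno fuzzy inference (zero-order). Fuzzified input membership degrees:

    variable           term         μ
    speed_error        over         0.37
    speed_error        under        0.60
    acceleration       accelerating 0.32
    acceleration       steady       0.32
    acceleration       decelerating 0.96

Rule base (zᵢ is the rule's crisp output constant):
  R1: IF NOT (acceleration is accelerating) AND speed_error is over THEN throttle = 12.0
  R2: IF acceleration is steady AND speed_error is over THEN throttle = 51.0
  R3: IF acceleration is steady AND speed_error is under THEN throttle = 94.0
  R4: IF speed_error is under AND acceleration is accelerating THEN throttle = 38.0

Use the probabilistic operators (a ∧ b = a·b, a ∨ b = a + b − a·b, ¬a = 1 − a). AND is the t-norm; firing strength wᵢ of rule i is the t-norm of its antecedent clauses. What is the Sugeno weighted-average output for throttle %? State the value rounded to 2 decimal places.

R1 (z=12.0): ¬accelerating=1−0.32=0.68, over=0.37; AND[a·b] → w = 0.2516
R2 (z=51.0): steady=0.32, over=0.37; AND[a·b] → w = 0.1184
R3 (z=94.0): steady=0.32, under=0.60; AND[a·b] → w = 0.1920
R4 (z=38.0): under=0.60, accelerating=0.32; AND[a·b] → w = 0.1920
Weighted average = (0.2516·12.0 + 0.1184·51.0 + 0.1920·94.0 + 0.1920·38.0) / (0.2516 + 0.1184 + 0.1920 + 0.1920)
  = 34.4016 / 0.7540 = 45.63

45.63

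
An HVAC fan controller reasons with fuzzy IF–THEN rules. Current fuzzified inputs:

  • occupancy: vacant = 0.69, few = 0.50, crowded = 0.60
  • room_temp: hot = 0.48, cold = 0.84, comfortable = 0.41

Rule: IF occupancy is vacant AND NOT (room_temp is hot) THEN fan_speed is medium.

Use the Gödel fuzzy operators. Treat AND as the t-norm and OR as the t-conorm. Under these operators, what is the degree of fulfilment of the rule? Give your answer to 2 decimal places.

firing strength: vacant=0.69, ¬hot=1−0.48=0.52; AND[min(a, b)] → w = 0.52

0.52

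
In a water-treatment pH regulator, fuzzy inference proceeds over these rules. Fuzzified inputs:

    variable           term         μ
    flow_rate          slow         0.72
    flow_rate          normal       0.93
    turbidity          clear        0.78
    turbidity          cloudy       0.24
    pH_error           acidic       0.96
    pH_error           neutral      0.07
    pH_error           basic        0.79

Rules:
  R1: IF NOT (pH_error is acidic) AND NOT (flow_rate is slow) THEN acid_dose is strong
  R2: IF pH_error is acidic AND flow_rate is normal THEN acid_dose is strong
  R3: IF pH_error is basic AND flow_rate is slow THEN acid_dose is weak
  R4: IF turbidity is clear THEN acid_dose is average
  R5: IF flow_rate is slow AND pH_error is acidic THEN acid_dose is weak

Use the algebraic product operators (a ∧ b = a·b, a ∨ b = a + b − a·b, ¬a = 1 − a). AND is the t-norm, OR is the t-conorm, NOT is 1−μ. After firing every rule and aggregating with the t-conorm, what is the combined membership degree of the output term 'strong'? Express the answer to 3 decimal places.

R1: ¬acidic=1−0.96=0.04, ¬slow=1−0.72=0.28; AND[a·b] → w = 0.0112
R2: acidic=0.96, normal=0.93; AND[a·b] → w = 0.8928
R3: basic=0.79, slow=0.72; AND[a·b] → w = 0.5688
R4: clear=0.78 → w = 0.7800
R5: slow=0.72, acidic=0.96; AND[a·b] → w = 0.6912
Rules with consequent 'strong': {R1, R2} → strengths 0.0112, 0.8928
Aggregate via t-conorm [a + b − a·b]: 0.8940

0.894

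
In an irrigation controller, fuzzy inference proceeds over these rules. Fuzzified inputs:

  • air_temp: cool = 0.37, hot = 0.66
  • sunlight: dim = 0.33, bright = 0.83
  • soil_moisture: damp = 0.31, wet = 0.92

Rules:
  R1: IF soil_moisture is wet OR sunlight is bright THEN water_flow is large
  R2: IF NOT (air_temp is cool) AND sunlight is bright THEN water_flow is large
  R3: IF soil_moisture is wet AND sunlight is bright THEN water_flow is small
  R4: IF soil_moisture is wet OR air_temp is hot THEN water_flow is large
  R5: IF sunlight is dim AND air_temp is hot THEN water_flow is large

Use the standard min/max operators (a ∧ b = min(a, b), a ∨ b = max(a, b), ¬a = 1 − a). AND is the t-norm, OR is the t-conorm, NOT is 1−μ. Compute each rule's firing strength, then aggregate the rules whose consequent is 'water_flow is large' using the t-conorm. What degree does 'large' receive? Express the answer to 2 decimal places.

0.92

R1: wet=0.92, bright=0.83; OR[max(a, b)] → w = 0.92
R2: ¬cool=1−0.37=0.63, bright=0.83; AND[min(a, b)] → w = 0.63
R3: wet=0.92, bright=0.83; AND[min(a, b)] → w = 0.83
R4: wet=0.92, hot=0.66; OR[max(a, b)] → w = 0.92
R5: dim=0.33, hot=0.66; AND[min(a, b)] → w = 0.33
Rules with consequent 'large': {R1, R2, R4, R5} → strengths 0.92, 0.63, 0.92, 0.33
Aggregate via t-conorm [max(a, b)]: 0.92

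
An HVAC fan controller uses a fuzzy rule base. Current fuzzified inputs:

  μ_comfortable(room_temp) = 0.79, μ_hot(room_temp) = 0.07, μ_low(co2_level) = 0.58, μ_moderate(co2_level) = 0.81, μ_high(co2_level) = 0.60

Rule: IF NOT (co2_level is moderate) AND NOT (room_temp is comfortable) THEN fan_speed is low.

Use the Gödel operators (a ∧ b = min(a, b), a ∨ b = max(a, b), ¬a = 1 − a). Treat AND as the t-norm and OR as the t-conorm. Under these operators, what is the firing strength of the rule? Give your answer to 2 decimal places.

0.19

firing strength: ¬moderate=1−0.81=0.19, ¬comfortable=1−0.79=0.21; AND[min(a, b)] → w = 0.19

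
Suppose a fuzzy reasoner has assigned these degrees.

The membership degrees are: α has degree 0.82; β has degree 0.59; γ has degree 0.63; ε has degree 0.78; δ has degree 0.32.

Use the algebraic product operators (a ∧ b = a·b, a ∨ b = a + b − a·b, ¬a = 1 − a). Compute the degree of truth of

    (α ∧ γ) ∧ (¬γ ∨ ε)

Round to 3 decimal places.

α ∧ γ = a·b on (0.8200, 0.6300) = 0.5166
¬γ = 1 − 0.6300 = 0.3700
¬γ ∨ ε = a + b − a·b on (0.3700, 0.7800) = 0.8614
(α ∧ γ) ∧ (¬γ ∨ ε) = a·b on (0.5166, 0.8614) = 0.4450

0.445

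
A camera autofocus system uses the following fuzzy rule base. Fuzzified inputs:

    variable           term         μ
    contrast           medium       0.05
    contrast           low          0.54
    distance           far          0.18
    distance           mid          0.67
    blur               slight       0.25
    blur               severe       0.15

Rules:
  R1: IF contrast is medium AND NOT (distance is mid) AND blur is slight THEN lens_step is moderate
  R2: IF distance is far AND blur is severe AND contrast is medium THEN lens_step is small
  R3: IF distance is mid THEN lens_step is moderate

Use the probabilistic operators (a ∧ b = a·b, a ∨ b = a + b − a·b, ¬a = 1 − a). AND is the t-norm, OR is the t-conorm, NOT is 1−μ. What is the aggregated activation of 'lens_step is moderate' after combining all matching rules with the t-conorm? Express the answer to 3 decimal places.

0.671

R1: medium=0.05, ¬mid=1−0.67=0.33, slight=0.25; AND[a·b] → w = 0.0041
R2: far=0.18, severe=0.15, medium=0.05; AND[a·b] → w = 0.0014
R3: mid=0.67 → w = 0.6700
Rules with consequent 'moderate': {R1, R3} → strengths 0.0041, 0.6700
Aggregate via t-conorm [a + b − a·b]: 0.6714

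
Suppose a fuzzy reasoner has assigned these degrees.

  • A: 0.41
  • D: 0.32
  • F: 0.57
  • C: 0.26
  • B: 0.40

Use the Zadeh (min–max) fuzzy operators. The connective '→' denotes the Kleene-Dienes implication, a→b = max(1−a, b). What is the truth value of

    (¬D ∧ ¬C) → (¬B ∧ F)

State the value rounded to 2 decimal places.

¬D = 1 − 0.32 = 0.68
¬C = 1 − 0.26 = 0.74
¬D ∧ ¬C = min(a, b) on (0.68, 0.74) = 0.68
¬B = 1 − 0.40 = 0.60
¬B ∧ F = min(a, b) on (0.60, 0.57) = 0.57
(¬D ∧ ¬C) → (¬B ∧ F)  [Kleene-Dienes: max(1−a, b)] with a=0.68, b=0.57 → 0.57

0.57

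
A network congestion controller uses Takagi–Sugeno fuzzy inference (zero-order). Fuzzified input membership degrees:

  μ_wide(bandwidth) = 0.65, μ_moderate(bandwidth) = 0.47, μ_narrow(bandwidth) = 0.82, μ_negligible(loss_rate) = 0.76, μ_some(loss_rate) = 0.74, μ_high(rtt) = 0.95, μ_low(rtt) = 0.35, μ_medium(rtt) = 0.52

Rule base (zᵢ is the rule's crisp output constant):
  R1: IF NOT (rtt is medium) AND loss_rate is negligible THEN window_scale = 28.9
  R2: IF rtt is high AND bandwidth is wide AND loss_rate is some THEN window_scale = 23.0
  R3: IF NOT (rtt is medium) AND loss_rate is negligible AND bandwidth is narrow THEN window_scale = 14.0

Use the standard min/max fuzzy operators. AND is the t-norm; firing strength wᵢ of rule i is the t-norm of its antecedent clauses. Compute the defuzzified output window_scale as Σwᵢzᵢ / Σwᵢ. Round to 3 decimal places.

22.076

R1 (z=28.9): ¬medium=1−0.52=0.48, negligible=0.76; AND[min(a, b)] → w = 0.48
R2 (z=23.0): high=0.95, wide=0.65, some=0.74; AND[min(a, b)] → w = 0.65
R3 (z=14.0): ¬medium=1−0.52=0.48, negligible=0.76, narrow=0.82; AND[min(a, b)] → w = 0.48
Weighted average = (0.48·28.9 + 0.65·23.0 + 0.48·14.0) / (0.48 + 0.65 + 0.48)
  = 35.5420 / 1.6100 = 22.076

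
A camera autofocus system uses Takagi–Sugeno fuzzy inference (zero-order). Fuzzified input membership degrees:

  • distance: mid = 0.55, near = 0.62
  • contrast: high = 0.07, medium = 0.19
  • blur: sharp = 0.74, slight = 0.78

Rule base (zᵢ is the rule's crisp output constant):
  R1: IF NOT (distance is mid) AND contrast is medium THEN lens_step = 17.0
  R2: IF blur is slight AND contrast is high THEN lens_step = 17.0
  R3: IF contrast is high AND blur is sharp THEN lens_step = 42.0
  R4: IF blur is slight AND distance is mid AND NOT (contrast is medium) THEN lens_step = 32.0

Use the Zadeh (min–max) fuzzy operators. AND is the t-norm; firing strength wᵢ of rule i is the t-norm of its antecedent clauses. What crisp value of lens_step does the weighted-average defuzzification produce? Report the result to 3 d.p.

28.364

R1 (z=17.0): ¬mid=1−0.55=0.45, medium=0.19; AND[min(a, b)] → w = 0.19
R2 (z=17.0): slight=0.78, high=0.07; AND[min(a, b)] → w = 0.07
R3 (z=42.0): high=0.07, sharp=0.74; AND[min(a, b)] → w = 0.07
R4 (z=32.0): slight=0.78, mid=0.55, ¬medium=1−0.19=0.81; AND[min(a, b)] → w = 0.55
Weighted average = (0.19·17.0 + 0.07·17.0 + 0.07·42.0 + 0.55·32.0) / (0.19 + 0.07 + 0.07 + 0.55)
  = 24.9600 / 0.8800 = 28.364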